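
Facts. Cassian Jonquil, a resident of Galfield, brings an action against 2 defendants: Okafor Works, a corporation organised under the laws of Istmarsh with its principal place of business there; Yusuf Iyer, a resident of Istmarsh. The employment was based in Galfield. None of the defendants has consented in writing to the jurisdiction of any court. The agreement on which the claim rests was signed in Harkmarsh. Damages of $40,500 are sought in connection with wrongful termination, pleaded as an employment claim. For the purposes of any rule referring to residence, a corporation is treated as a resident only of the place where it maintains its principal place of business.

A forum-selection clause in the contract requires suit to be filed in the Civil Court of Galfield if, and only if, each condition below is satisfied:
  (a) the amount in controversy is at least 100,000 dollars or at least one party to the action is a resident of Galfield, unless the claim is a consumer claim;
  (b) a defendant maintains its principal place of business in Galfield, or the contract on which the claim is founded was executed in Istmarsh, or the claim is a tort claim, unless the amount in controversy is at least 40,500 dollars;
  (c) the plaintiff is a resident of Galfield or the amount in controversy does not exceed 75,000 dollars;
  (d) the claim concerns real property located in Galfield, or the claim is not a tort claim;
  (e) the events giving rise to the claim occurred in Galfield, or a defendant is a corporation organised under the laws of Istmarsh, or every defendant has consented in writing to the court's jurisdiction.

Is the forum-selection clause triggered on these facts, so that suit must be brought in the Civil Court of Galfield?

Yes

The Civil Court of Galfield:
  (a) Cassian Jonquil resides in Galfield, which satisfies one of the alternatives. Condition met.
  (b) The corporate defendant(s) have their principal place of business in Istmarsh, not Galfield; the contract was executed in Harkmarsh, not Istmarsh; the claim is an employment claim, not a tort claim — no alternative holds. But the amount in controversy is $40,500, which meets the USD 40,500 floor, and the 'unless' clause therefore excuses the requirement. Satisfied.
  (c) The plaintiff resides in Galfield — that alternative is enough. Met.
  (d) The claim is an employment claim, not a tort claim — that alternative is enough. Satisfied.
  (e) The operative events occurred in Galfield, so one alternative holds. Condition met.
  → The clause applies.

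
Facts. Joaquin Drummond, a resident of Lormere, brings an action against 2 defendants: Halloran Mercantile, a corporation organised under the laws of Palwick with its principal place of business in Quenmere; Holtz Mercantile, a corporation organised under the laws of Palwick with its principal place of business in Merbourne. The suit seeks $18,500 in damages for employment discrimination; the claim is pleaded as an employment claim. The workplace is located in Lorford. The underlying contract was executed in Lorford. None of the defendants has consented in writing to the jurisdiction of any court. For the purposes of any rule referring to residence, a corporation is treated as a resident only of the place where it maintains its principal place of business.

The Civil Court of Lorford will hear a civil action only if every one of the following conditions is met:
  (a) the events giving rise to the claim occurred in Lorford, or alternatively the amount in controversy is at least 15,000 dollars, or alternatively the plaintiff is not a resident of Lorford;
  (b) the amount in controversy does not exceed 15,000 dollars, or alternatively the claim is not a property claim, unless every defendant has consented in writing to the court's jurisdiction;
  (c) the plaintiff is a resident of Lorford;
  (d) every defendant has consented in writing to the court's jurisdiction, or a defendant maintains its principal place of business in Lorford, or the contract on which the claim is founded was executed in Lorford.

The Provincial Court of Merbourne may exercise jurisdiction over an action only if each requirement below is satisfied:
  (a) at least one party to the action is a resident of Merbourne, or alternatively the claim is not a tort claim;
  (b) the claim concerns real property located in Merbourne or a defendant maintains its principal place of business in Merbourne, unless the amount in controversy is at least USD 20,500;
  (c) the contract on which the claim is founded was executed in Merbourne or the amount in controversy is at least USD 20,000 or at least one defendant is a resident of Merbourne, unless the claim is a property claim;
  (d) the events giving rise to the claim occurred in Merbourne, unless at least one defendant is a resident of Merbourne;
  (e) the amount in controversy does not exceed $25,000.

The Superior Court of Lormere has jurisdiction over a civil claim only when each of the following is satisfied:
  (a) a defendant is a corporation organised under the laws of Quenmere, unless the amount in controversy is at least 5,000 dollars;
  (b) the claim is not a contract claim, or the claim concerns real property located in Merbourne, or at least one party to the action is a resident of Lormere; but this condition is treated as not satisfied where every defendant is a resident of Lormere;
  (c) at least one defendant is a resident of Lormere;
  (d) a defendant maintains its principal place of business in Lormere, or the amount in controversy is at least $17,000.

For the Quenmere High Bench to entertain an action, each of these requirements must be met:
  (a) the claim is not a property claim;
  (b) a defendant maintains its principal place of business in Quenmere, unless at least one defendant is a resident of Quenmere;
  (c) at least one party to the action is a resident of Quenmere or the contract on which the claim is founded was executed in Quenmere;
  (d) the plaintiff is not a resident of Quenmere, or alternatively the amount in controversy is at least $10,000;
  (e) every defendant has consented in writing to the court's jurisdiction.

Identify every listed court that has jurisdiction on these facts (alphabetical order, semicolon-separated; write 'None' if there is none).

the Provincial Court of Merbourne

The Civil Court of Lorford:
  (a) The operative events occurred in Lorford, so this disjunct is met. Satisfied.
  (b) The claim is an employment claim, not a property claim, so this disjunct is met. Condition met.
  (c) The plaintiff resides in Lormere, not Lorford. Fails.
  (d) The contract was executed in Lorford, which satisfies one of the alternatives. Satisfied.
  → Not every requirement is met — no jurisdiction.
The Provincial Court of Merbourne:
  (a) Holtz Mercantile resides in Merbourne, so one alternative holds. Condition met.
  (b) Holtz Mercantile has its principal place of business in Merbourne, so one alternative holds. Met.
  (c) Holtz Mercantile resides in Merbourne, so one alternative holds. Satisfied.
  (d) The operative events occurred in Lorford, not Merbourne. But Holtz Mercantile resides in Merbourne, and the 'unless' clause therefore excuses the requirement. Satisfied.
  (e) The amount in controversy is $18,500, within the 25,000 dollars ceiling. Satisfied.
  → The court has jurisdiction.
The Superior Court of Lormere:
  (a) The corporate defendant(s) are organised in Palwick, not Quenmere. But the amount in controversy is 18,500 dollars, which meets the 5,000 dollars floor, and the 'unless' clause therefore excuses the requirement. Condition met.
  (b) The claim is an employment claim, not a contract claim, which satisfies one of the alternatives. The carve-out does not apply: the defendants reside as follows — Halloran Mercantile in Quenmere, Holtz Mercantile in Merbourne — not all in Lormere. Condition met.
  (c) No defendant resides in Lormere (they reside in Quenmere, Merbourne). Fails.
  (d) The amount in controversy is USD 18,500, which meets the USD 17,000 floor, so one alternative holds. Met.
  → No jurisdiction.
The Quenmere High Bench:
  (a) The claim is an employment claim, not a property claim. Met.
  (b) Halloran Mercantile has its principal place of business in Quenmere. Condition met.
  (c) Halloran Mercantile resides in Quenmere, which satisfies one of the alternatives. Satisfied.
  (d) The plaintiff resides in Lormere, which is not Quenmere, so one alternative holds. Satisfied.
  (e) No such written consent has been filed. Not satisfied.
  → At least one condition fails; no jurisdiction.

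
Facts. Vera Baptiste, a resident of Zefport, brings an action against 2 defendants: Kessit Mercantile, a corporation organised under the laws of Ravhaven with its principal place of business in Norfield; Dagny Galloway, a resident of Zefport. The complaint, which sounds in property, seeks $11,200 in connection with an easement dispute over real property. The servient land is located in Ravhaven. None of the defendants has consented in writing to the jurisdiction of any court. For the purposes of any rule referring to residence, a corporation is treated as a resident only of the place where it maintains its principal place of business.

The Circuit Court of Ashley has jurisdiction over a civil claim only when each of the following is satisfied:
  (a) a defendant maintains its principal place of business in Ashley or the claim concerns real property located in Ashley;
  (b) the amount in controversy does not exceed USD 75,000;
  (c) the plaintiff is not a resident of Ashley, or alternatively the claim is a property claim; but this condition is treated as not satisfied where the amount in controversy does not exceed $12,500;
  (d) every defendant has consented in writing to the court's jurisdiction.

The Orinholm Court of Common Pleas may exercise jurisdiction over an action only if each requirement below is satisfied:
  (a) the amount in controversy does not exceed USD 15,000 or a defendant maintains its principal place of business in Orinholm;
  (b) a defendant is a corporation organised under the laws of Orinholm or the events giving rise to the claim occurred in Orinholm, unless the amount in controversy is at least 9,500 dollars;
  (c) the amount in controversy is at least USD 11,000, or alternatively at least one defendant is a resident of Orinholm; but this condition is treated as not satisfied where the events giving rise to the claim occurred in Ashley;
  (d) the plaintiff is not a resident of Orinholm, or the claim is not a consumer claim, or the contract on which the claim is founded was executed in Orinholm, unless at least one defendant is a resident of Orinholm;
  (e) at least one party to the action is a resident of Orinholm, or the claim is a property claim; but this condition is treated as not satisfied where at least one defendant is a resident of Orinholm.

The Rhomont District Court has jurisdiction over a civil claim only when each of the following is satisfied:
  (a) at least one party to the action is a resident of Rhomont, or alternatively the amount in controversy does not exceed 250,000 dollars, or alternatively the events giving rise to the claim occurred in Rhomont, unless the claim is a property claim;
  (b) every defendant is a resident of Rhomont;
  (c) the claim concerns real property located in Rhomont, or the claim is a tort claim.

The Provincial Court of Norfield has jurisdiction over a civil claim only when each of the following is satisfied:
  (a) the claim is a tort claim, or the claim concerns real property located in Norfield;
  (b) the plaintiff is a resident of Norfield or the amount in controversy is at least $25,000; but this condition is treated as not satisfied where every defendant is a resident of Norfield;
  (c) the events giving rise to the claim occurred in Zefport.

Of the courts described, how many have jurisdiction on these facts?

The Circuit Court of Ashley:
  (a) The corporate defendant(s) have their principal place of business in Norfield, not Ashley; the property lies in Ravhaven, not Ashley — no alternative holds. Not met.
  (b) The amount in controversy is $11,200, within the $75,000 ceiling. Met.
  (c) The plaintiff resides in Zefport, which is not Ashley — that alternative is enough. But the amount in controversy is USD 11,200, within the USD 12,500 ceiling, triggering the carve-out and defeating this condition. Condition not met.
  (d) No such written consent has been filed. Not met.
  → No jurisdiction.
The Orinholm Court of Common Pleas:
  (a) The amount in controversy is $11,200, within the 15,000 dollars ceiling — that alternative is enough. Condition met.
  (b) The corporate defendant(s) are organised in Ravhaven, not Orinholm; the operative events occurred in Ravhaven, not Orinholm — none of the alternatives is met. However, the amount in controversy is $11,200, which meets the 9,500 dollars floor, so the 'unless' proviso supplies this condition. Satisfied.
  (c) The amount in controversy is USD 11,200, which meets the $11,000 floor — that alternative is enough. The exception is not triggered, since the operative events occurred in Ravhaven, not Ashley. Satisfied.
  (d) The plaintiff resides in Zefport, which is not Orinholm, so this disjunct is met. Met.
  (e) The claim is a property claim, which satisfies one of the alternatives. The exception is not triggered, since no defendant resides in Orinholm (they reside in Norfield, Zefport). Met.
  → Every requirement is satisfied — jurisdiction.
The Rhomont District Court:
  (a) The amount in controversy is USD 11,200, within the $250,000 ceiling, so one alternative holds. Condition met.
  (b) The defendants reside as follows — Kessit Mercantile in Norfield, Dagny Galloway in Zefport — not all in Rhomont. Fails.
  (c) The property lies in Ravhaven, not Rhomont; the claim is a property claim, not a tort claim — none of the alternatives is met. Not met.
  → At least one condition fails; no jurisdiction.
The Provincial Court of Norfield:
  (a) The claim is a property claim, not a tort claim; the property lies in Ravhaven, not Norfield — no alternative holds. Not met.
  (b) The plaintiff resides in Zefport, not Norfield; the amount in controversy is USD 11,200, below the USD 25,000 floor — none of the alternatives is met. Not satisfied.
  (c) The operative events occurred in Ravhaven, not Zefport. Not met.
  → At least one condition fails; no jurisdiction.
Courts with jurisdiction: the Orinholm Court of Common Pleas — 1 in total.

1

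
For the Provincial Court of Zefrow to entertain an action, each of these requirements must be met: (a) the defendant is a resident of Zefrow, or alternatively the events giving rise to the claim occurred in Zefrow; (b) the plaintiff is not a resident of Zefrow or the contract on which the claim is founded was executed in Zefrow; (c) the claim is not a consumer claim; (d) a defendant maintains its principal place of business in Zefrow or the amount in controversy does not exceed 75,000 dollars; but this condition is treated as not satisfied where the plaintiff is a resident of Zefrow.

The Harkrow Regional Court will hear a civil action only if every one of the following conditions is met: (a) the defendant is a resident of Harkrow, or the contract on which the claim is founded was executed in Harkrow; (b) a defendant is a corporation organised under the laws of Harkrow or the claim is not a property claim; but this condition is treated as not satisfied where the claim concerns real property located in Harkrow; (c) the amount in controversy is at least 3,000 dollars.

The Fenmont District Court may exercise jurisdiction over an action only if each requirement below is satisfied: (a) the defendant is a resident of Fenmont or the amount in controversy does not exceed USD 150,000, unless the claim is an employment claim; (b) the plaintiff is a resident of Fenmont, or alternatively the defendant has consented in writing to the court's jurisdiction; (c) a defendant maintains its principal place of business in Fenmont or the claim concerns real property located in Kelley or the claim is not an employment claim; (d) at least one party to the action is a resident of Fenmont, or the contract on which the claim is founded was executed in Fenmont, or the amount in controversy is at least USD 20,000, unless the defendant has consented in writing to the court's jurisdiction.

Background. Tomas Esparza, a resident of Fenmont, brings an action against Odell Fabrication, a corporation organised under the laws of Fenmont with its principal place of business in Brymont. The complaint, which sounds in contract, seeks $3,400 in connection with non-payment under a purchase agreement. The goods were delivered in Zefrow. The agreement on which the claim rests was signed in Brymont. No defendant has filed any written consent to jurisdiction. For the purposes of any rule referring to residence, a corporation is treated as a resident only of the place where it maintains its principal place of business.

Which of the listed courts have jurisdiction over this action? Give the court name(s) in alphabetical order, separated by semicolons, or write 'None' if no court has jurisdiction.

the Fenmont District Court; the Provincial Court of Zefrow

The Provincial Court of Zefrow:
  (a) The operative events occurred in Zefrow, so one alternative holds. Condition met.
  (b) The plaintiff resides in Fenmont, which is not Zefrow, which satisfies one of the alternatives. Satisfied.
  (c) The claim is a contract claim, not a consumer claim. Condition met.
  (d) The amount in controversy is $3,400, within the 75,000 dollars ceiling, which satisfies one of the alternatives. The carve-out does not apply: the plaintiff resides in Fenmont, not Zefrow. Condition met.
  → Every requirement is satisfied — jurisdiction.
The Harkrow Regional Court:
  (a) The defendant resides in Brymont, not Harkrow; the contract was executed in Brymont, not Harkrow — every alternative fails. Fails.
  (b) The claim is a contract claim, not a property claim, so one alternative holds. The exception is not triggered, since the claim does not concern real property. Condition met.
  (c) The amount in controversy is USD 3,400, which meets the USD 3,000 floor. Met.
  → Not every requirement is met — no jurisdiction.
The Fenmont District Court:
  (a) The amount in controversy is $3,400, within the USD 150,000 ceiling, which satisfies one of the alternatives. Satisfied.
  (b) The plaintiff resides in Fenmont — that alternative is enough. Satisfied.
  (c) The claim is a contract claim, not an employment claim, so one alternative holds. Condition met.
  (d) Tomas Esparza resides in Fenmont, so one alternative holds. Met.
  → All conditions met; jurisdiction exists.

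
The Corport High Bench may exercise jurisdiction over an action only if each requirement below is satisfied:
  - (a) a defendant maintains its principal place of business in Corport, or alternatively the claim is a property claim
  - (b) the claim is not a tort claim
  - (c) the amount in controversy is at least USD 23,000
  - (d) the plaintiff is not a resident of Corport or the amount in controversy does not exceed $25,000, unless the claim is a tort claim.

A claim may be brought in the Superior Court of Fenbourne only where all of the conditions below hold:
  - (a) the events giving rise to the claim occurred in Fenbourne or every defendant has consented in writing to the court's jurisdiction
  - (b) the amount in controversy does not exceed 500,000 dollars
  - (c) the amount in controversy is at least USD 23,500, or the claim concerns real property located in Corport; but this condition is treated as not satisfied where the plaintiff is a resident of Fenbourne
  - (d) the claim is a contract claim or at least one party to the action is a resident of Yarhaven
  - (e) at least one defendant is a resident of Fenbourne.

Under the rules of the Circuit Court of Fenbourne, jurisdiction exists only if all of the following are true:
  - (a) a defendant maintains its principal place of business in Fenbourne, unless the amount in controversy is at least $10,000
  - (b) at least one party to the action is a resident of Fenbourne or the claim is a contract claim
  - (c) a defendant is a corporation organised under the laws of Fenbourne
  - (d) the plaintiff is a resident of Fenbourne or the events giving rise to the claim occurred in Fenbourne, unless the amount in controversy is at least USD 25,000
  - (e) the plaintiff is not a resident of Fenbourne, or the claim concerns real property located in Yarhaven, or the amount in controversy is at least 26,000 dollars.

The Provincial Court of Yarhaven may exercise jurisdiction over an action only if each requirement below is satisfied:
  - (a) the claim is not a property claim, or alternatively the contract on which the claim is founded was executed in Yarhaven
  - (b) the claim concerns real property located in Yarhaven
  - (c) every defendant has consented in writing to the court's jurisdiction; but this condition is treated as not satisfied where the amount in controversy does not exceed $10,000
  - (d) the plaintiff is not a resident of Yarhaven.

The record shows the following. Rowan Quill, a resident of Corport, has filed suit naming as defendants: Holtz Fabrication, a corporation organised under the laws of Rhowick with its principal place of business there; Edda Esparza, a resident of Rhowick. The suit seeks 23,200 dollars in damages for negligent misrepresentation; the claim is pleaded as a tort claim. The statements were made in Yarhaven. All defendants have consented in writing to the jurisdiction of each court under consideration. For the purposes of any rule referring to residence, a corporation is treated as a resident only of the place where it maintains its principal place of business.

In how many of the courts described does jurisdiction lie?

0

The Corport High Bench:
  (a) The corporate defendant(s) have their principal place of business in Rhowick, not Corport; the claim is a tort claim, not a property claim — every alternative fails. Not satisfied.
  (b) The claim is a tort claim. Fails.
  (c) The amount in controversy is 23,200 dollars, which meets the 23,000 dollars floor. Condition met.
  (d) The amount in controversy is $23,200, within the USD 25,000 ceiling, so one alternative holds. Satisfied.
  → At least one condition fails; no jurisdiction.
The Superior Court of Fenbourne:
  (a) Every defendant has filed written consent — that alternative is enough. Met.
  (b) The amount in controversy is USD 23,200, within the $500,000 ceiling. Satisfied.
  (c) The amount in controversy is $23,200, below the USD 23,500 floor; the claim does not concern real property — none of the alternatives is met. Not met.
  (d) The claim is a tort claim, not a contract claim; no party resides in Yarhaven — no alternative holds. Not satisfied.
  (e) No defendant resides in Fenbourne (they reside in Rhowick, Rhowick). Fails.
  → The court lacks jurisdiction.
The Circuit Court of Fenbourne:
  (a) The corporate defendant(s) have their principal place of business in Rhowick, not Fenbourne. But the amount in controversy is USD 23,200, which meets the 10,000 dollars floor, and the 'unless' clause therefore excuses the requirement. Condition met.
  (b) No party resides in Fenbourne; the claim is a tort claim, not a contract claim — none of the alternatives is met. Not satisfied.
  (c) The corporate defendant(s) are organised in Rhowick, not Fenbourne. Not satisfied.
  (d) The plaintiff resides in Corport, not Fenbourne; the operative events occurred in Yarhaven, not Fenbourne — no alternative holds. The proviso offers no rescue either, since the amount in controversy is 23,200 dollars, below the $25,000 floor. Condition not met.
  (e) The plaintiff resides in Corport, which is not Fenbourne, so this disjunct is met. Met.
  → The court lacks jurisdiction.
The Provincial Court of Yarhaven:
  (a) The claim is a tort claim, not a property claim, so this disjunct is met. Met.
  (b) The claim does not concern real property. Condition not met.
  (c) Every defendant has filed written consent. The carve-out does not apply: the amount in controversy is USD 23,200, above the USD 10,000 ceiling. Satisfied.
  (d) The plaintiff resides in Corport, which is not Yarhaven. Condition met.
  → No jurisdiction.
No court satisfies all of its conditions.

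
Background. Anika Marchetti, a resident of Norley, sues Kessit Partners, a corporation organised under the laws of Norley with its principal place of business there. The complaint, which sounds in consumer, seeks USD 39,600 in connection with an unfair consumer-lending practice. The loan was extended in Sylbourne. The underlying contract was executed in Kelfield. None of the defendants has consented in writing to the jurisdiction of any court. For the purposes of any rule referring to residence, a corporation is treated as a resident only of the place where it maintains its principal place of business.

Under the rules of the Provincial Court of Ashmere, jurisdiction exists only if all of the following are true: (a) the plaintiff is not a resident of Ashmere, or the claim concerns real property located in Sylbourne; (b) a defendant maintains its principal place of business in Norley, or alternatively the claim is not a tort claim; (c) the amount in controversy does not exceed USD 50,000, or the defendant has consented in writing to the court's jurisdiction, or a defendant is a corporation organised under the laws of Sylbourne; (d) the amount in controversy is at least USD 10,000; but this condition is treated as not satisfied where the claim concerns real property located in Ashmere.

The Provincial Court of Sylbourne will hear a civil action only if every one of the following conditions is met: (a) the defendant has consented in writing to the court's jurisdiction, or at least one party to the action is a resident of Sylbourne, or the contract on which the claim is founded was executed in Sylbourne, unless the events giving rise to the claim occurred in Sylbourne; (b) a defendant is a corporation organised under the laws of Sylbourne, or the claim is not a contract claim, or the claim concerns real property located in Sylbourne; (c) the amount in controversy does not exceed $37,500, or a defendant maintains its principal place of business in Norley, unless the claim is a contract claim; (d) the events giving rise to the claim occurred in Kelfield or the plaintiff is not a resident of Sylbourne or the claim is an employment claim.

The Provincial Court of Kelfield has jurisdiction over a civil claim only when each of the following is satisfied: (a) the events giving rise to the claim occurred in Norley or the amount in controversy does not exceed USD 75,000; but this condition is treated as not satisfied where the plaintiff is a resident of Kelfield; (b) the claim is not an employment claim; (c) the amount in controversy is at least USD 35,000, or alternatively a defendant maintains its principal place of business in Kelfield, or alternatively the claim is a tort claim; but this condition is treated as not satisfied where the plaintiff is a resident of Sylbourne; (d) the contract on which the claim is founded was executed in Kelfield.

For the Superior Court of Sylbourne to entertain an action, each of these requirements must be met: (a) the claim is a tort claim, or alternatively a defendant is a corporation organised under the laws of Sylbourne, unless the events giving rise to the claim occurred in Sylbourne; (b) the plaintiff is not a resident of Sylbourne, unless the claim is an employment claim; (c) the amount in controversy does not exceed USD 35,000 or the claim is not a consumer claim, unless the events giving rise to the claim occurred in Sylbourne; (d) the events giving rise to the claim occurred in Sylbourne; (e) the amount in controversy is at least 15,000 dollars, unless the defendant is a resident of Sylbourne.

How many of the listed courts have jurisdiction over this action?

4

The Provincial Court of Ashmere:
  (a) The plaintiff resides in Norley, which is not Ashmere, so one alternative holds. Satisfied.
  (b) Kessit Partners has its principal place of business in Norley, so this disjunct is met. Condition met.
  (c) The amount in controversy is $39,600, within the USD 50,000 ceiling, so this disjunct is met. Condition met.
  (d) The amount in controversy is USD 39,600, which meets the USD 10,000 floor. The carve-out does not apply: the claim does not concern real property. Condition met.
  → Jurisdiction lies.
The Provincial Court of Sylbourne:
  (a) No such written consent has been filed; no party resides in Sylbourne; the contract was executed in Kelfield, not Sylbourne — none of the alternatives is met. However, the operative events occurred in Sylbourne, so the 'unless' proviso supplies this condition. Condition met.
  (b) The claim is a consumer claim, not a contract claim, so this disjunct is met. Met.
  (c) Kessit Partners has its principal place of business in Norley, so this disjunct is met. Satisfied.
  (d) The plaintiff resides in Norley, which is not Sylbourne, so this disjunct is met. Satisfied.
  → The court has jurisdiction.
The Provincial Court of Kelfield:
  (a) The amount in controversy is 39,600 dollars, within the $75,000 ceiling, so this disjunct is met. And the carve-out is inapplicable — the plaintiff resides in Norley, not Kelfield. Condition met.
  (b) The claim is a consumer claim, not an employment claim. Condition met.
  (c) The amount in controversy is 39,600 dollars, which meets the $35,000 floor, so one alternative holds. And the carve-out is inapplicable — the plaintiff resides in Norley, not Sylbourne. Met.
  (d) The contract was executed in Kelfield. Met.
  → Every requirement is satisfied — jurisdiction.
The Superior Court of Sylbourne:
  (a) The claim is a consumer claim, not a tort claim; the corporate defendant(s) are organised in Norley, not Sylbourne — none of the alternatives is met. The proviso rescues it, though: the operative events occurred in Sylbourne. Condition met.
  (b) The plaintiff resides in Norley, which is not Sylbourne. Condition met.
  (c) The amount in controversy is $39,600, above the USD 35,000 ceiling; the claim is a consumer claim — no alternative holds. The proviso rescues it, though: the operative events occurred in Sylbourne. Met.
  (d) The operative events occurred in Sylbourne. Condition met.
  (e) The amount in controversy is 39,600 dollars, which meets the $15,000 floor. Condition met.
  → The court has jurisdiction.
Courts with jurisdiction: the Provincial Court of Ashmere, the Provincial Court of Sylbourne, the Provincial Court of Kelfield, the Superior Court of Sylbourne — 4 in total.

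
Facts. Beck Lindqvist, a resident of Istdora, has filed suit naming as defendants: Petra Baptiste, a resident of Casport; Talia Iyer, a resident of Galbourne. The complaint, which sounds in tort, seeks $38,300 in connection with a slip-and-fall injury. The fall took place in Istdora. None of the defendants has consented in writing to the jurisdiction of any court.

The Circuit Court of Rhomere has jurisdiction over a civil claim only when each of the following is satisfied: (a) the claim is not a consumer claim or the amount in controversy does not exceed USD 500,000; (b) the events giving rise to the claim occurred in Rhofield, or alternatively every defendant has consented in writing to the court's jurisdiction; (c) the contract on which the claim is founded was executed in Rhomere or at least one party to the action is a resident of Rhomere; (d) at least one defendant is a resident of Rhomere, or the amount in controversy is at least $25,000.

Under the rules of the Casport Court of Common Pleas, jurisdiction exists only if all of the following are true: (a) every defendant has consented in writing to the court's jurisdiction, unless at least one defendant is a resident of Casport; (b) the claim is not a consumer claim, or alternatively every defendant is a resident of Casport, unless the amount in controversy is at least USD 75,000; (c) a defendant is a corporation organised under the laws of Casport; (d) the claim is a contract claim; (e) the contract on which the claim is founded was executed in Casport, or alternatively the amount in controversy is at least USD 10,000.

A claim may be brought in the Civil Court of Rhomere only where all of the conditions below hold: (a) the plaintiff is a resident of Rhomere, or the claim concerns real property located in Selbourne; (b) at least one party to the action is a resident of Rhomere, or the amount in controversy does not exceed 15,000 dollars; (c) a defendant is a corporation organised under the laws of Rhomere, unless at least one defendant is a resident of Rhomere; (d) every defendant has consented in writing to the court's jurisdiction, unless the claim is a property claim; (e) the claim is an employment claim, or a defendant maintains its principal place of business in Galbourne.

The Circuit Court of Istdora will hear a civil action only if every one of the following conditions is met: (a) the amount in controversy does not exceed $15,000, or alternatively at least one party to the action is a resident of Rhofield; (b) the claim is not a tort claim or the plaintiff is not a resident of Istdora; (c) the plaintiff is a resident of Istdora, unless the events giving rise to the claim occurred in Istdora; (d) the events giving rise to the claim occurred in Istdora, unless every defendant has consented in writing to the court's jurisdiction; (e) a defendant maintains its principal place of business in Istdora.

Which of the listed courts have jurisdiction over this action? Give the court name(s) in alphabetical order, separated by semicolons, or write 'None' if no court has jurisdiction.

The Circuit Court of Rhomere:
  (a) The claim is a tort claim, not a consumer claim — that alternative is enough. Condition met.
  (b) The operative events occurred in Istdora, not Rhofield; no such written consent has been filed — no alternative holds. Not met.
  (c) No contract (and hence no place of execution) is alleged; no party resides in Rhomere — every alternative fails. Not met.
  (d) The amount in controversy is USD 38,300, which meets the USD 25,000 floor, so one alternative holds. Satisfied.
  → No jurisdiction.
The Casport Court of Common Pleas:
  (a) No such written consent has been filed. But Petra Baptiste resides in Casport, and the 'unless' clause therefore excuses the requirement. Satisfied.
  (b) The claim is a tort claim, not a consumer claim, so one alternative holds. Met.
  (c) No defendant is a corporation. Not met.
  (d) The claim is a tort claim, not a contract claim. Not satisfied.
  (e) The amount in controversy is $38,300, which meets the $10,000 floor, so one alternative holds. Condition met.
  → Not every requirement is met — no jurisdiction.
The Civil Court of Rhomere:
  (a) The plaintiff resides in Istdora, not Rhomere; the claim does not concern real property — no alternative holds. Fails.
  (b) No party resides in Rhomere; the amount in controversy is USD 38,300, above the USD 15,000 ceiling — every alternative fails. Not met.
  (c) No defendant is a corporation. And no defendant resides in Rhomere (they reside in Casport, Galbourne), so the proviso does not save it. Fails.
  (d) No such written consent has been filed. The proviso offers no rescue either, since the claim is a tort claim, not a property claim. Fails.
  (e) The claim is a tort claim, not an employment claim; no defendant is a corporation — no alternative holds. Fails.
  → Not every requirement is met — no jurisdiction.
The Circuit Court of Istdora:
  (a) The amount in controversy is USD 38,300, above the 15,000 dollars ceiling; no party resides in Rhofield — none of the alternatives is met. Not met.
  (b) The claim is a tort claim; the plaintiff resides in Istdora — none of the alternatives is met. Condition not met.
  (c) The plaintiff resides in Istdora. Satisfied.
  (d) The operative events occurred in Istdora. Condition met.
  (e) No defendant is a corporation. Condition not met.
  → No jurisdiction.

None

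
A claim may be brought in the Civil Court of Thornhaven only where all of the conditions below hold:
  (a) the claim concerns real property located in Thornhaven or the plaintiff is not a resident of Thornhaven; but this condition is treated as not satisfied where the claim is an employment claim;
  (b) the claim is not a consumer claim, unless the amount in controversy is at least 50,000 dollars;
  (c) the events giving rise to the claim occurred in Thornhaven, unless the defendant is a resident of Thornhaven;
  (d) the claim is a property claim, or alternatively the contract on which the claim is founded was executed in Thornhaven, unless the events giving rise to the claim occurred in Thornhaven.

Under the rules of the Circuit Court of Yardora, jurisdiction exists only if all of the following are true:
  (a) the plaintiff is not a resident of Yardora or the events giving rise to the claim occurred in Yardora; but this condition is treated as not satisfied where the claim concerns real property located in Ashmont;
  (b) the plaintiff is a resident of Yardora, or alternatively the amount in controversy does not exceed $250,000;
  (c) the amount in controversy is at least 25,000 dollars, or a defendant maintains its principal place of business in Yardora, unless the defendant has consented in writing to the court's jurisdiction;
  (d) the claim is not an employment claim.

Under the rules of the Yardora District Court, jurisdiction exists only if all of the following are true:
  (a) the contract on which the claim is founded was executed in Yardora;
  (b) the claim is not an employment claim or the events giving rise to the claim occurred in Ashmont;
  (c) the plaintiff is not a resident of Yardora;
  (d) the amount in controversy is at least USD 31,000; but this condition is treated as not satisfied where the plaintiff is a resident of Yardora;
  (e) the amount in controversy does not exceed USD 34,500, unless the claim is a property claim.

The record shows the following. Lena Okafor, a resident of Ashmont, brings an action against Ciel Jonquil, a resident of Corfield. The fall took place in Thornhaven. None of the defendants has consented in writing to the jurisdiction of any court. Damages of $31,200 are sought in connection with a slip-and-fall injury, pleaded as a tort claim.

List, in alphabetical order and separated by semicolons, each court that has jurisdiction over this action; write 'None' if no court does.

The Civil Court of Thornhaven:
  (a) The plaintiff resides in Ashmont, which is not Thornhaven — that alternative is enough. And the carve-out is inapplicable — the claim is a tort claim, not an employment claim. Satisfied.
  (b) The claim is a tort claim, not a consumer claim. Met.
  (c) The operative events occurred in Thornhaven. Condition met.
  (d) The claim is a tort claim, not a property claim; no contract (and hence no place of execution) is alleged — every alternative fails. But the operative events occurred in Thornhaven, and the 'unless' clause therefore excuses the requirement. Condition met.
  → Jurisdiction lies.
The Circuit Court of Yardora:
  (a) The plaintiff resides in Ashmont, which is not Yardora, so this disjunct is met. And the carve-out is inapplicable — the claim does not concern real property. Condition met.
  (b) The amount in controversy is $31,200, within the $250,000 ceiling — that alternative is enough. Satisfied.
  (c) The amount in controversy is 31,200 dollars, which meets the USD 25,000 floor, which satisfies one of the alternatives. Condition met.
  (d) The claim is a tort claim, not an employment claim. Met.
  → Jurisdiction lies.
The Yardora District Court:
  (a) No contract (and hence no place of execution) is alleged. Not met.
  (b) The claim is a tort claim, not an employment claim, which satisfies one of the alternatives. Met.
  (c) The plaintiff resides in Ashmont, which is not Yardora. Satisfied.
  (d) The amount in controversy is $31,200, which meets the 31,000 dollars floor. The exception is not triggered, since the plaintiff resides in Ashmont, not Yardora. Condition met.
  (e) The amount in controversy is $31,200, within the $34,500 ceiling. Satisfied.
  → The court lacks jurisdiction.

the Circuit Court of Yardora; the Civil Court of Thornhaven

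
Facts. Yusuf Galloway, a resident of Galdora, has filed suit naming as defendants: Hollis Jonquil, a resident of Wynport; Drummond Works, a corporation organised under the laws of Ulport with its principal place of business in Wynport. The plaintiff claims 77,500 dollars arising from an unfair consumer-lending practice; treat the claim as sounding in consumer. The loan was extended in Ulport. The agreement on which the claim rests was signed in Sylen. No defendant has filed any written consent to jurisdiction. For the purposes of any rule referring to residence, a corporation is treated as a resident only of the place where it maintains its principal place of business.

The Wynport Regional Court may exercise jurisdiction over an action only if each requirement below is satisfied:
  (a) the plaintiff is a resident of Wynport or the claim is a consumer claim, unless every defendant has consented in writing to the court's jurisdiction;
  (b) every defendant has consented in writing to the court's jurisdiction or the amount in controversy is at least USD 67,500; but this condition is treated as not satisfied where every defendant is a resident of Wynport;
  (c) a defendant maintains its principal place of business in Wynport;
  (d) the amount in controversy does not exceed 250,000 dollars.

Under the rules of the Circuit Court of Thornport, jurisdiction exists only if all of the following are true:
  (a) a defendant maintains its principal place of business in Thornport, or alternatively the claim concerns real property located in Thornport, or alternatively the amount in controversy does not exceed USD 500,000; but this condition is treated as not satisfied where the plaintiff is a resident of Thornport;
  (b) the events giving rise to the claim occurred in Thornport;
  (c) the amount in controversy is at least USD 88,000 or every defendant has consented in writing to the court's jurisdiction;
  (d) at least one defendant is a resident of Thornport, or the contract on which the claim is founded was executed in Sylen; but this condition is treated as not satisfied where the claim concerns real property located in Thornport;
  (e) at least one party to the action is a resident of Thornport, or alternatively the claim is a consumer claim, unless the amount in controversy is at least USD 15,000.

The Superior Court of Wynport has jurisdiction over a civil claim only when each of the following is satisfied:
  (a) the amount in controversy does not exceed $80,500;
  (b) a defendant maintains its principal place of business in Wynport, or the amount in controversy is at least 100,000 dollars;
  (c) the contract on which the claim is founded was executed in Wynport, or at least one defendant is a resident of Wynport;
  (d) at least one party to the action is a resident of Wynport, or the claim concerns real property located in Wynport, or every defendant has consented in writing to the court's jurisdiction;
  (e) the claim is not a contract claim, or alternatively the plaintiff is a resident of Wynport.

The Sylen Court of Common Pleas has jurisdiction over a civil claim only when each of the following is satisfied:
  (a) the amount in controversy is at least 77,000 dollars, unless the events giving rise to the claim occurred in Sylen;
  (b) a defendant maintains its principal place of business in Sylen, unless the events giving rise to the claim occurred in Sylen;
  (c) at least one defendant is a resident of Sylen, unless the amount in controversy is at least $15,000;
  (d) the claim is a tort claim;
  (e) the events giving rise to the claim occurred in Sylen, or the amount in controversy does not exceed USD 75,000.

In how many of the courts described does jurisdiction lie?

The Wynport Regional Court:
  (a) The claim is a consumer claim, which satisfies one of the alternatives. Met.
  (b) The amount in controversy is 77,500 dollars, which meets the $67,500 floor, so one alternative holds. But the carve-out bites: the defendants reside as follows — Hollis Jonquil in Wynport, Drummond Works in Wynport — all in Wynport. Fails.
  (c) Drummond Works has its principal place of business in Wynport. Satisfied.
  (d) The amount in controversy is $77,500, within the $250,000 ceiling. Satisfied.
  → At least one condition fails; no jurisdiction.
The Circuit Court of Thornport:
  (a) The amount in controversy is USD 77,500, within the 500,000 dollars ceiling, which satisfies one of the alternatives. The carve-out does not apply: the plaintiff resides in Galdora, not Thornport. Satisfied.
  (b) The operative events occurred in Ulport, not Thornport. Fails.
  (c) The amount in controversy is 77,500 dollars, below the USD 88,000 floor; no such written consent has been filed — none of the alternatives is met. Condition not met.
  (d) The contract was executed in Sylen — that alternative is enough. The carve-out does not apply: the claim does not concern real property. Condition met.
  (e) The claim is a consumer claim — that alternative is enough. Satisfied.
  → No jurisdiction.
The Superior Court of Wynport:
  (a) The amount in controversy is $77,500, within the USD 80,500 ceiling. Satisfied.
  (b) Drummond Works has its principal place of business in Wynport, so one alternative holds. Satisfied.
  (c) Hollis Jonquil resides in Wynport, which satisfies one of the alternatives. Condition met.
  (d) Hollis Jonquil resides in Wynport, so one alternative holds. Met.
  (e) The claim is a consumer claim, not a contract claim, so this disjunct is met. Satisfied.
  → Jurisdiction lies.
The Sylen Court of Common Pleas:
  (a) The amount in controversy is 77,500 dollars, which meets the $77,000 floor. Satisfied.
  (b) The corporate defendant(s) have their principal place of business in Wynport, not Sylen. And the operative events occurred in Ulport, not Sylen, so the proviso does not save it. Not satisfied.
  (c) No defendant resides in Sylen (they reside in Wynport, Wynport). The proviso rescues it, though: the amount in controversy is $77,500, which meets the 15,000 dollars floor. Met.
  (d) The claim is a consumer claim, not a tort claim. Not satisfied.
  (e) The operative events occurred in Ulport, not Sylen; the amount in controversy is 77,500 dollars, above the USD 75,000 ceiling — no alternative holds. Fails.
  → At least one condition fails; no jurisdiction.
Courts with jurisdiction: the Superior Court of Wynport — 1 in total.

1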